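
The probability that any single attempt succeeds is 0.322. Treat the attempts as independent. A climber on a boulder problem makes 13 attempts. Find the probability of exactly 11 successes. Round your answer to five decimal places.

X ~ Binomial(n=13, p=0.322).
P(X=11) = C(13,11) · p^11 · (1−p)^2
= 78 · 3.8585e-06 · 0.45968 = 0.0001383

0.00014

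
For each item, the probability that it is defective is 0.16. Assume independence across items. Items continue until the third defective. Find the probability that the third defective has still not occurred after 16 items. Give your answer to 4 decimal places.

Needing more than 16 items ⇔ fewer than 3 successes in the first 16. With X ~ Binomial(16, 0.16), P(Y > 16) = P(X ≤ 2).
  k=0: C(16,0)·0.16^0·0.84^16 = 0.061442
  k=1: C(16,1)·0.16^1·0.84^15 = 0.187253
  k=2: C(16,2)·0.16^2·0.84^14 = 0.267505
P(X ≤ 2) = 0.516200

0.5162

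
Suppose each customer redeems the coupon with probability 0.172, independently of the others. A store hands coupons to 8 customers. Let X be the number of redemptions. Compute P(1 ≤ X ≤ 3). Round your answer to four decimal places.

0.7450

X ~ Binomial(8, 0.172); P(1 ≤ X ≤ 3) = Σ C(8,k) p^k (1−p)^(8−k) over k:
  k=1: C(8,1)·0.172^1·0.828^7 = 0.367139
  k=2: C(8,2)·0.172^2·0.828^6 = 0.266930
  k=3: C(8,3)·0.172^3·0.828^5 = 0.110898
Total = 0.744967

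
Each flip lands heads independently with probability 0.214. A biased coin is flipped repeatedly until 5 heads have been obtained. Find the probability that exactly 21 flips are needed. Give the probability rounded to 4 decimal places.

0.0461

Y = trial on which the fifth success occurs; negative binomial, r=5, p=0.214.
P(Y=21) = C(20,4) · p^5 · (1−p)^16
= 4845 · 0.00044882 · 0.021221 = 0.046145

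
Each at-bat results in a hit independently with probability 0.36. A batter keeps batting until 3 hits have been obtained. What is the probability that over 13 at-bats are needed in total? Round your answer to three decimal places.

Needing more than 13 at-bats ⇔ fewer than 3 successes in the first 13. With X ~ Binomial(13, 0.36), P(Y > 13) = P(X ≤ 2).
  k=0: C(13,0)·0.36^0·0.64^13 = 0.00302
  k=1: C(13,1)·0.36^1·0.64^12 = 0.02210
  k=2: C(13,2)·0.36^2·0.64^11 = 0.07459
P(X ≤ 2) = 0.09971

0.100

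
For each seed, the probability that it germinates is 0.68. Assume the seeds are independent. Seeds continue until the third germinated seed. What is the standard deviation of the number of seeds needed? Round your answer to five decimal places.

1.44088

Y = total seeds until the third success; negative binomial with r=3, p=0.68.
SD(Y) = √[r(1−p)/p²] = √(2.0761246) = 1.4408763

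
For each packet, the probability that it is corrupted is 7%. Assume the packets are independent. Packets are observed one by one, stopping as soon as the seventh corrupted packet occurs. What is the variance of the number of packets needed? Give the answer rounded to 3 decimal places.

Y = total packets until the seventh success; negative binomial with r=7, p=0.07.
Var(Y) = r(1−p)/p² = 7·0.93 / 0.07² = 1328.57143

1328.571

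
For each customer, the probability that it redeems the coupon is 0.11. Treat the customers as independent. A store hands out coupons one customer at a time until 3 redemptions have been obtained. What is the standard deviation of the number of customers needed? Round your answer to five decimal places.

14.85467

Y = total customers until the third success; negative binomial with r=3, p=0.11.
SD(Y) = √[r(1−p)/p²] = √(220.6611570) = 14.8546679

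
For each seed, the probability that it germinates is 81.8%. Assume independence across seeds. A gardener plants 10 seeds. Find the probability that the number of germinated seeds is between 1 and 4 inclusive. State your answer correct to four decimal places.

0.0039

X ~ Binomial(10, 0.818); P(1 ≤ X ≤ 4) = Σ C(10,k) p^k (1−p)^(10−k) over k:
  k=1: C(10,1)·0.818^1·0.182^9 = 0.000002
  k=2: C(10,2)·0.818^2·0.182^8 = 0.000036
  k=3: C(10,3)·0.818^3·0.182^7 = 0.000434
  k=4: C(10,4)·0.818^4·0.182^6 = 0.003417
Total = 0.003890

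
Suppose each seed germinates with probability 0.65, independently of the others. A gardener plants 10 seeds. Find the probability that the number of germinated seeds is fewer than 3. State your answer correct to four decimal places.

0.0048

X ~ Binomial(10, 0.65); P(X ≤ 2) = Σ C(10,k) p^k (1−p)^(10−k) over k:
  k=0: C(10,0)·0.65^0·0.35^10 = 0.000028
  k=1: C(10,1)·0.65^1·0.35^9 = 0.000512
  k=2: C(10,2)·0.65^2·0.35^8 = 0.004281
Total = 0.004821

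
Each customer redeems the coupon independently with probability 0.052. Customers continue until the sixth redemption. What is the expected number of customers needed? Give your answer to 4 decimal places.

115.3846

Y = total customers until the sixth success; negative binomial with r=6, p=0.052.
E[Y] = r / p = 6 / 0.052 = 115.384615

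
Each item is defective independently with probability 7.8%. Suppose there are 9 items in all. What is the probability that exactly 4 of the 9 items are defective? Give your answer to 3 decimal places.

0.003

X ~ Binomial(n=9, p=0.078).
P(X=4) = C(9,4) · p^4 · (1−p)^5
= 126 · 3.7015e-05 · 0.66628 = 0.00311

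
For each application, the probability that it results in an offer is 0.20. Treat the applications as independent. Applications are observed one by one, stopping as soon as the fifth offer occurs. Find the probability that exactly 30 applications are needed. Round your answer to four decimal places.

Y = trial on which the fifth success occurs; negative binomial, r=5, p=0.20.
P(Y=30) = C(29,4) · p^5 · (1−p)^25
= 23751 · 0.00032 · 0.0037779 = 0.028713

0.0287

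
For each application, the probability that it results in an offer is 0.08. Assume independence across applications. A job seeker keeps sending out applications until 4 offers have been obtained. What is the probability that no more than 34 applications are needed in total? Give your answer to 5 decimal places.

Finishing within 34 applications ⇔ at least 4 successes in the first 34. With X ~ Binomial(34, 0.08), P(Y ≤ 34) = 1 − P(X ≤ 3).
  k=0: C(34,0)·0.08^0·0.92^34 = 0.0587200
  k=1: C(34,1)·0.08^1·0.92^33 = 0.1736070
  k=2: C(34,2)·0.08^2·0.92^32 = 0.2490883
  k=3: C(34,3)·0.08^3·0.92^31 = 0.2310384
1 − 0.7124537 = 0.2875463

0.28755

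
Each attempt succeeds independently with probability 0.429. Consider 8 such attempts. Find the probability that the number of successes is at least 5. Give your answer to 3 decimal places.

X ~ Binomial(8, 0.429); P(X ≥ 5) = Σ C(8,k) p^k (1−p)^(8−k) over k:
  k=5: C(8,5)·0.429^5·0.571^3 = 0.15149
  k=6: C(8,6)·0.429^6·0.571^2 = 0.05691
  k=7: C(8,7)·0.429^7·0.571^1 = 0.01222
  k=8: C(8,8)·0.429^8·0.571^0 = 0.00115
Total = 0.22176

0.222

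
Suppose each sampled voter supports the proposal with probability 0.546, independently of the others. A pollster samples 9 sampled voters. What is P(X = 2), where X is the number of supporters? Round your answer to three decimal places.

0.043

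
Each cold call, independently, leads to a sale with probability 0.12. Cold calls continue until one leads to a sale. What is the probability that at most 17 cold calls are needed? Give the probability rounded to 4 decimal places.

0.8862

Y = number of cold calls to the first success; geometric, p = 0.12.
P(Y ≤ 17) = 1 − (1−p)^17 = 1 − 0.113817 = 0.886183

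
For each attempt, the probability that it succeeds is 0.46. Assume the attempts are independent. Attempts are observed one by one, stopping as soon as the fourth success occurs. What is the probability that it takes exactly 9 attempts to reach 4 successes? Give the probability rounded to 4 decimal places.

0.1151

Y = trial on which the fourth success occurs; negative binomial, r=4, p=0.46.
P(Y=9) = C(8,3) · p^4 · (1−p)^5
= 56 · 0.044775 · 0.045917 = 0.115130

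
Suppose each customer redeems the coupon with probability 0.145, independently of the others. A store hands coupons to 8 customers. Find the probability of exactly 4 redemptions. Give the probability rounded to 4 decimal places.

0.0165

X ~ Binomial(n=8, p=0.145).
P(X=4) = C(8,4) · p^4 · (1−p)^4
= 70 · 0.00044205 · 0.5344 = 0.016536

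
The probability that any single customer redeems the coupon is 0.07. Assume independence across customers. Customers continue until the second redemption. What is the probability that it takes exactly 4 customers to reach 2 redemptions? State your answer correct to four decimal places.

Y = trial on which the second success occurs; negative binomial, r=2, p=0.07.
P(Y=4) = C(3,1) · p^2 · (1−p)^2
= 3 · 0.0049 · 0.8649 = 0.012714

0.0127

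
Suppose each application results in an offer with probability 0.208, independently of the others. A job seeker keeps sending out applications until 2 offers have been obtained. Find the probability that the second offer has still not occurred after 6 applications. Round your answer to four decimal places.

Needing more than 6 applications ⇔ fewer than 2 successes in the first 6. With X ~ Binomial(6, 0.208), P(Y > 6) = P(X ≤ 1).
  k=0: C(6,0)·0.208^0·0.792^6 = 0.246803
  k=1: C(6,1)·0.208^1·0.792^5 = 0.388902
P(X ≤ 1) = 0.635706

0.6357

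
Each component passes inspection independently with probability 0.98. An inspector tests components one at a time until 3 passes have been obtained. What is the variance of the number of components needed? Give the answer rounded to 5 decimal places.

0.06247

Y = total components until the third success; negative binomial with r=3, p=0.98.
Var(Y) = r(1−p)/p² = 3·0.02 / 0.98² = 0.0624740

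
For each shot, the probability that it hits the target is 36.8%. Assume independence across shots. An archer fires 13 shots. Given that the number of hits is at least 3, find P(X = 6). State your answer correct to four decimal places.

X ~ Binomial(13, 0.368). Want P(X=6 | X≥3) = P(X=6) / P(X≥3).
P(X=6) = C(13,6)·0.368^6·0.632^7 = 0.171642
P(X≥3) = 1 − 0.002566 − 0.019427 − 0.067870 = 0.910137
Ratio = 0.171642 / 0.910137 = 0.188589

0.1886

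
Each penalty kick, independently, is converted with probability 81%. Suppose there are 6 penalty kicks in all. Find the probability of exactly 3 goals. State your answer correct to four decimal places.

0.0729

X ~ Binomial(n=6, p=0.81).
P(X=3) = C(6,3) · p^3 · (1−p)^3
= 20 · 0.53144 · 0.006859 = 0.072903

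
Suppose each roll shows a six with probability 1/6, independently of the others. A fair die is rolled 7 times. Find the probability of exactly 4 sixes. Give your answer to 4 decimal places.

0.0156

X ~ Binomial(n=7, p=0.166667).
P(X=4) = C(7,4) · p^4 · (1−p)^3
= 35 · 0.0007716 · 0.5787 = 0.015629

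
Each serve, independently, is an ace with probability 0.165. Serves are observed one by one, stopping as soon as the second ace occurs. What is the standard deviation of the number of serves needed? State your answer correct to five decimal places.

7.83203

Y = total serves until the second success; negative binomial with r=2, p=0.165.
SD(Y) = √[r(1−p)/p²] = √(61.3406795) = 7.8320291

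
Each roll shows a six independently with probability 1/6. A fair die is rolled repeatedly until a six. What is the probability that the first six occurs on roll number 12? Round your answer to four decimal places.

0.0224

Geometric (trials to first success), p = 0.166667.
P(Y = 12) = (1−p)^11 · p = 0.13459 · 0.166667 = 0.022431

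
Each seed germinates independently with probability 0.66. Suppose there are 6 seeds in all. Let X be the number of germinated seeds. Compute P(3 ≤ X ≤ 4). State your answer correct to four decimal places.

X ~ Binomial(6, 0.66); P(3 ≤ X ≤ 4) = Σ C(6,k) p^k (1−p)^(6−k) over k:
  k=3: C(6,3)·0.66^3·0.34^3 = 0.225995
  k=4: C(6,4)·0.66^4·0.34^2 = 0.329022
Total = 0.555017

0.5550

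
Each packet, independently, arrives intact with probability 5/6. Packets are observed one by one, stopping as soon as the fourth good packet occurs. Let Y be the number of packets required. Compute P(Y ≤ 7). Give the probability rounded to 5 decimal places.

Finishing within 7 packets ⇔ at least 4 successes in the first 7. With X ~ Binomial(7, 0.833333), P(Y ≤ 7) = 1 − P(X ≤ 3).
  k=0: C(7,0)·0.833333^0·0.166667^7 = 0.0000036
  k=1: C(7,1)·0.833333^1·0.166667^6 = 0.0001250
  k=2: C(7,2)·0.833333^2·0.166667^5 = 0.0018754
  k=3: C(7,3)·0.833333^3·0.166667^4 = 0.0156286
1 − 0.0176326 = 0.9823674

0.98237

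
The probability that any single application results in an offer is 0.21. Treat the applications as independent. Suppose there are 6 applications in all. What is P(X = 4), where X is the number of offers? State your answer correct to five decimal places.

0.01821

X ~ Binomial(n=6, p=0.21).
P(X=4) = C(6,4) · p^4 · (1−p)^2
= 15 · 0.0019448 · 0.6241 = 0.0182063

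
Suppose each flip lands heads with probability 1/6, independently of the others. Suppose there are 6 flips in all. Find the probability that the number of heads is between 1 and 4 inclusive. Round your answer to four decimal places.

0.6644

X ~ Binomial(6, 0.166667); P(1 ≤ X ≤ 4) = Σ C(6,k) p^k (1−p)^(6−k) over k:
  k=1: C(6,1)·0.166667^1·0.833333^5 = 0.401878
  k=2: C(6,2)·0.166667^2·0.833333^4 = 0.200939
  k=3: C(6,3)·0.166667^3·0.833333^3 = 0.053584
  k=4: C(6,4)·0.166667^4·0.833333^2 = 0.008038
Total = 0.664438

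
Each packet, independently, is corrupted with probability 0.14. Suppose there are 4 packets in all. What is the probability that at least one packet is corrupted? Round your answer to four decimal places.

0.4530

P(at least one) = 1 − P(none) = 1 − (1 − 0.14)^4
= 1 − 0.547008 = 0.452992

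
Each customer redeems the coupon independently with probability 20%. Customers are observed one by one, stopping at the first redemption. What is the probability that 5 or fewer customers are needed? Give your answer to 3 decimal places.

0.672

Y = number of customers to the first success; geometric, p = 0.20.
P(Y ≤ 5) = 1 − (1−p)^5 = 1 − 0.32768 = 0.67232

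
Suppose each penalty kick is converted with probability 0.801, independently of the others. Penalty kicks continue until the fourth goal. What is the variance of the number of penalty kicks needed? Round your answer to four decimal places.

1.2406

Y = total penalty kicks until the fourth success; negative binomial with r=4, p=0.801.
Var(Y) = r(1−p)/p² = 4·0.199 / 0.801² = 1.240646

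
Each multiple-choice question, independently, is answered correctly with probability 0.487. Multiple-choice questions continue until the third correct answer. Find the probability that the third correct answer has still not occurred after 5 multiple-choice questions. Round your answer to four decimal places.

Needing more than 5 multiple-choice questions ⇔ fewer than 3 successes in the first 5. With X ~ Binomial(5, 0.487), P(Y > 5) = P(X ≤ 2).
  k=0: C(5,0)·0.487^0·0.513^5 = 0.035529
  k=1: C(5,1)·0.487^1·0.513^4 = 0.168643
  k=2: C(5,2)·0.487^2·0.513^3 = 0.320192
P(X ≤ 2) = 0.524364

0.5244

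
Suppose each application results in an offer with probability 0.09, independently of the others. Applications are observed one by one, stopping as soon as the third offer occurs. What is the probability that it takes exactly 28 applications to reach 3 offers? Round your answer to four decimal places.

Y = trial on which the third success occurs; negative binomial, r=3, p=0.09.
P(Y=28) = C(27,2) · p^3 · (1−p)^25
= 351 · 0.000729 · 0.094631 = 0.024214

0.0242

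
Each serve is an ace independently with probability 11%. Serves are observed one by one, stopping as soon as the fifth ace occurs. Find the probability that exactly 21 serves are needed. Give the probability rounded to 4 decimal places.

0.0121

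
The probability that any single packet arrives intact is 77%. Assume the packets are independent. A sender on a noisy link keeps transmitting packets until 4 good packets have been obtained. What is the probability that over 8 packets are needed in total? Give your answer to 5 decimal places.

Needing more than 8 packets ⇔ fewer than 4 successes in the first 8. With X ~ Binomial(8, 0.77), P(Y > 8) = P(X ≤ 3).
  k=0: C(8,0)·0.77^0·0.23^8 = 0.0000078
  k=1: C(8,1)·0.77^1·0.23^7 = 0.0002097
  k=2: C(8,2)·0.77^2·0.23^6 = 0.0024576
  k=3: C(8,3)·0.77^3·0.23^5 = 0.0164551
P(X ≤ 3) = 0.0191302

0.01913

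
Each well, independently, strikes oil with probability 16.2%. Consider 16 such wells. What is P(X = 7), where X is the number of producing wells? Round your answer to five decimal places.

X ~ Binomial(n=16, p=0.162).
P(X=7) = C(16,7) · p^7 · (1−p)^9
= 11440 · 2.9282e-06 · 0.2038 = 0.0068270

0.00683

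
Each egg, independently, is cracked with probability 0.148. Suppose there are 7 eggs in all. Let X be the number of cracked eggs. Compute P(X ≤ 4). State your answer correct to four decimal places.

X ~ Binomial(7, 0.148); P(X ≤ 4) = Σ C(7,k) p^k (1−p)^(7−k) over k:
  k=0: C(7,0)·0.148^0·0.852^7 = 0.325895
  k=1: C(7,1)·0.148^1·0.852^6 = 0.396276
  k=2: C(7,2)·0.148^2·0.852^5 = 0.206510
  k=3: C(7,3)·0.148^3·0.852^4 = 0.059788
  k=4: C(7,4)·0.148^4·0.852^3 = 0.010386
Total = 0.998853

0.9989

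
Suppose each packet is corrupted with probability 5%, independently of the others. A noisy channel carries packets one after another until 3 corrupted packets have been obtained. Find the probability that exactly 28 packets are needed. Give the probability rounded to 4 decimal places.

0.0122

Y = trial on which the third success occurs; negative binomial, r=3, p=0.05.
P(Y=28) = C(27,2) · p^3 · (1−p)^25
= 351 · 0.000125 · 0.27739 = 0.012170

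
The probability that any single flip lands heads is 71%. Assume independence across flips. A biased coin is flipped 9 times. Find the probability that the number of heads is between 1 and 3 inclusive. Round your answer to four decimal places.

0.0213

X ~ Binomial(9, 0.71); P(1 ≤ X ≤ 3) = Σ C(9,k) p^k (1−p)^(9−k) over k:
  k=1: C(9,1)·0.71^1·0.29^8 = 0.000320
  k=2: C(9,2)·0.71^2·0.29^7 = 0.003130
  k=3: C(9,3)·0.71^3·0.29^6 = 0.017883
Total = 0.021333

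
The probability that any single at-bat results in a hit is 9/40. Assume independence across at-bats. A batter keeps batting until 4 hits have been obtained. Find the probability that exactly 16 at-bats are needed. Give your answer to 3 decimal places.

Y = trial on which the fourth success occurs; negative binomial, r=4, p=0.225.
P(Y=16) = C(15,3) · p^4 · (1−p)^12
= 455 · 0.0025629 · 0.046948 = 0.05475

0.055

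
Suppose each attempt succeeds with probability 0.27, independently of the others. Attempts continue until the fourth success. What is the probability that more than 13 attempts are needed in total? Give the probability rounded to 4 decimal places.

0.5174

Needing more than 13 attempts ⇔ fewer than 4 successes in the first 13. With X ~ Binomial(13, 0.27), P(Y > 13) = P(X ≤ 3).
  k=0: C(13,0)·0.27^0·0.73^13 = 0.016718
  k=1: C(13,1)·0.27^1·0.73^12 = 0.080386
  k=2: C(13,2)·0.27^2·0.73^11 = 0.178391
  k=3: C(13,3)·0.27^3·0.73^10 = 0.241928
P(X ≤ 3) = 0.517424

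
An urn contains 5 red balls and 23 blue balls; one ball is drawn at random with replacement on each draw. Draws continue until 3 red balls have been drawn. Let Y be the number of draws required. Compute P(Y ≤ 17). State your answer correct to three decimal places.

0.607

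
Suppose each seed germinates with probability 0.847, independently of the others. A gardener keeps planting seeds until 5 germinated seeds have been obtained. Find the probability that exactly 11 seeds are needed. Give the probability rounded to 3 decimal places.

0.001

Y = trial on which the fifth success occurs; negative binomial, r=5, p=0.847.
P(Y=11) = C(10,4) · p^5 · (1−p)^6
= 210 · 0.43593 · 1.2828e-05 = 0.00117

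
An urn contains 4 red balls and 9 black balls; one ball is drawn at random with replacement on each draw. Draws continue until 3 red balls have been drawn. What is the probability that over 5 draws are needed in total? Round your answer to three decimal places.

0.827

Needing more than 5 draws ⇔ fewer than 3 successes in the first 5. With X ~ Binomial(5, 0.307692), P(Y > 5) = P(X ≤ 2).
  k=0: C(5,0)·0.307692^0·0.692308^5 = 0.15904
  k=1: C(5,1)·0.307692^1·0.692308^4 = 0.35341
  k=2: C(5,2)·0.307692^2·0.692308^3 = 0.31415
P(X ≤ 2) = 0.82660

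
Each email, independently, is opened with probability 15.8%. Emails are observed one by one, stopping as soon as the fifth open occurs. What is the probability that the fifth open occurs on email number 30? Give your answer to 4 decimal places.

0.0318

Y = trial on which the fifth success occurs; negative binomial, r=5, p=0.158.
P(Y=30) = C(29,4) · p^5 · (1−p)^25
= 23751 · 9.8466e-05 · 0.013577 = 0.031752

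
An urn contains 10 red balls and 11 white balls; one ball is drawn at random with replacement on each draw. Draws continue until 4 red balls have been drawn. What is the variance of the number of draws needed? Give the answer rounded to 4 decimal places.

9.2400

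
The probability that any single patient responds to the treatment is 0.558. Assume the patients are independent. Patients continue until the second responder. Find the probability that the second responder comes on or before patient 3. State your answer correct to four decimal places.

Finishing within 3 patients ⇔ at least 2 successes in the first 3. With X ~ Binomial(3, 0.558), P(Y ≤ 3) = 1 − P(X ≤ 1).
  k=0: C(3,0)·0.558^0·0.442^3 = 0.086351
  k=1: C(3,1)·0.558^1·0.442^2 = 0.327039
1 − 0.413390 = 0.586610

0.5866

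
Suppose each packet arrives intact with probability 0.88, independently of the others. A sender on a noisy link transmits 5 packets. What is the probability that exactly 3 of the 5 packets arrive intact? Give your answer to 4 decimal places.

0.0981

X ~ Binomial(n=5, p=0.88).
P(X=3) = C(5,3) · p^3 · (1−p)^2
= 10 · 0.68147 · 0.0144 = 0.098132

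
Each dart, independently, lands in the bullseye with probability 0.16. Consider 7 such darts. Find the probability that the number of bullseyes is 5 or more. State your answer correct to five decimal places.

0.00166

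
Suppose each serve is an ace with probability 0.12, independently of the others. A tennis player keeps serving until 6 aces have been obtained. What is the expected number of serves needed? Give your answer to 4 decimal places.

50.0000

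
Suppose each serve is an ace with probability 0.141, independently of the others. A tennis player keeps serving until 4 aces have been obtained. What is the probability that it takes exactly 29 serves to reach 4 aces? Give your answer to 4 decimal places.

0.0290

Y = trial on which the fourth success occurs; negative binomial, r=4, p=0.141.
P(Y=29) = C(28,3) · p^4 · (1−p)^25
= 3276 · 0.00039525 · 0.022378 = 0.028977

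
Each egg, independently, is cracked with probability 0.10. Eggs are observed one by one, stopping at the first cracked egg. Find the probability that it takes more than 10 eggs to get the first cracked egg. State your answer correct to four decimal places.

0.3487

Y = number of eggs to the first success; geometric, p = 0.10.
P(Y > 10) = P(first 10 all fail) = (1−p)^10 = 0.348678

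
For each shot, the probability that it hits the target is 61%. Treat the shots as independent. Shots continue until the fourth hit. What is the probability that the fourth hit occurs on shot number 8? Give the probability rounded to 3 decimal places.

Y = trial on which the fourth success occurs; negative binomial, r=4, p=0.61.
P(Y=8) = C(7,3) · p^4 · (1−p)^4
= 35 · 0.13846 · 0.023134 = 0.11211

0.112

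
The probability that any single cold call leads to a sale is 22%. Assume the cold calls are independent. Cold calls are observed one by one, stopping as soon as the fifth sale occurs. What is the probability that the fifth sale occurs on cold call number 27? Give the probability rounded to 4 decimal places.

0.0326

Y = trial on which the fifth success occurs; negative binomial, r=5, p=0.22.
P(Y=27) = C(26,4) · p^5 · (1−p)^22
= 14950 · 0.00051536 · 0.0042275 = 0.032571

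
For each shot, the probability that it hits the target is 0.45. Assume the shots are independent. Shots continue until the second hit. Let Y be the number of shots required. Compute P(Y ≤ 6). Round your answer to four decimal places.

Finishing within 6 shots ⇔ at least 2 successes in the first 6. With X ~ Binomial(6, 0.45), P(Y ≤ 6) = 1 − P(X ≤ 1).
  k=0: C(6,0)·0.45^0·0.55^6 = 0.027681
  k=1: C(6,1)·0.45^1·0.55^5 = 0.135887
1 − 0.163567 = 0.836433

0.8364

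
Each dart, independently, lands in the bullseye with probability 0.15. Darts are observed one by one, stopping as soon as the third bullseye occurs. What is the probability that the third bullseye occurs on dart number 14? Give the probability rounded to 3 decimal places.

0.044

Y = trial on which the third success occurs; negative binomial, r=3, p=0.15.
P(Y=14) = C(13,2) · p^3 · (1−p)^11
= 78 · 0.003375 · 0.16734 = 0.04405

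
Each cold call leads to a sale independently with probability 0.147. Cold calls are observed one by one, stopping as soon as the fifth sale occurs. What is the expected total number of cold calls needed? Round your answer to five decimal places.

34.01361

Y = total cold calls until the fifth success; negative binomial with r=5, p=0.147.
E[Y] = r / p = 5 / 0.147 = 34.0136054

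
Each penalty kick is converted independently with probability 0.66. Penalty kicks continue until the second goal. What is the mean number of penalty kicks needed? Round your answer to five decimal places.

3.03030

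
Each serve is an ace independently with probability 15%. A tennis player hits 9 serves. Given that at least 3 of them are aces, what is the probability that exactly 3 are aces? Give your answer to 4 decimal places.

X ~ Binomial(9, 0.15). Want P(X=3 | X≥3) = P(X=3) / P(X≥3).
P(X=3) = C(9,3)·0.15^3·0.85^6 = 0.106922
P(X≥3) = 1 − 0.231617 − 0.367862 − 0.259667 = 0.140853
Ratio = 0.106922 / 0.140853 = 0.759100

0.7591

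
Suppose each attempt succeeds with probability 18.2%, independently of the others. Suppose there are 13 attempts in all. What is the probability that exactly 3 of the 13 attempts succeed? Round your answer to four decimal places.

X ~ Binomial(n=13, p=0.182).
P(X=3) = C(13,3) · p^3 · (1−p)^10
= 286 · 0.0060286 · 0.13413 = 0.231267

0.2313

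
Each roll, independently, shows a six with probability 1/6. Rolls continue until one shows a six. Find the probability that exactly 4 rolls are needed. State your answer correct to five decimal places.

Geometric (trials to first success), p = 0.166667.
P(Y = 4) = (1−p)^3 · p = 0.5787 · 0.166667 = 0.0964506

0.09645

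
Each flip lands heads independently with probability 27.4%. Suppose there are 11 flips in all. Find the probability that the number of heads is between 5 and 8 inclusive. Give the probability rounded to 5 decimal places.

0.15654

X ~ Binomial(11, 0.274); P(5 ≤ X ≤ 8) = Σ C(11,k) p^k (1−p)^(11−k) over k:
  k=5: C(11,5)·0.274^5·0.726^6 = 0.1044755
  k=6: C(11,6)·0.274^6·0.726^5 = 0.0394302
  k=7: C(11,7)·0.274^7·0.726^4 = 0.0106295
  k=8: C(11,8)·0.274^8·0.726^3 = 0.0020058
Total = 0.1565411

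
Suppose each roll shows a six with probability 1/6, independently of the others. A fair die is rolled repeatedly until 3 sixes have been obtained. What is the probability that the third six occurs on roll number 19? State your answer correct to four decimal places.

Y = trial on which the third success occurs; negative binomial, r=3, p=0.166667.
P(Y=19) = C(18,2) · p^3 · (1−p)^16
= 153 · 0.0046296 · 0.054088 = 0.038312

0.0383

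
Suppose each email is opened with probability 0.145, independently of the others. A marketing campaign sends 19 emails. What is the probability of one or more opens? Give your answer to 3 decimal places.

P(at least one) = 1 − P(none) = 1 − (1 − 0.145)^19
= 1 − 0.05097 = 0.94903

0.949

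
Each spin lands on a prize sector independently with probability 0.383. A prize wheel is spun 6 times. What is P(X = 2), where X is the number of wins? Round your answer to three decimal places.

X ~ Binomial(n=6, p=0.383).
P(X=2) = C(6,2) · p^2 · (1−p)^4
= 15 · 0.14669 · 0.14492 = 0.31888

0.319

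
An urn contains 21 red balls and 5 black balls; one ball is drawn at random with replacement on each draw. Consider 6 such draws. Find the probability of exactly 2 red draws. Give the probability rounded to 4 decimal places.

0.0134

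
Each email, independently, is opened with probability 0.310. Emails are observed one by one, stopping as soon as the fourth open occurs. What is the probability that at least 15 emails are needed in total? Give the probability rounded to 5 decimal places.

Needing more than 14 emails ⇔ fewer than 4 successes in the first 14. With X ~ Binomial(14, 0.31), P(Y > 14) = P(X ≤ 3).
  k=0: C(14,0)·0.31^0·0.69^14 = 0.0055448
  k=1: C(14,1)·0.31^1·0.69^13 = 0.0348761
  k=2: C(14,2)·0.31^2·0.69^12 = 0.1018483
  k=3: C(14,3)·0.31^3·0.69^11 = 0.1830318
P(X ≤ 3) = 0.3253010

0.32530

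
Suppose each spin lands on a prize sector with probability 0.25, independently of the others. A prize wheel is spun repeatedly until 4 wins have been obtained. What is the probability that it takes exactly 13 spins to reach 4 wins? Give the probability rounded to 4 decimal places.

Y = trial on which the fourth success occurs; negative binomial, r=4, p=0.25.
P(Y=13) = C(12,3) · p^4 · (1−p)^9
= 220 · 0.0039062 · 0.075085 = 0.064526

0.0645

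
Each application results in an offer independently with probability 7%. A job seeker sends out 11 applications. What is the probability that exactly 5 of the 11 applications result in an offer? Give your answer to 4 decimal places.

0.0005

X ~ Binomial(n=11, p=0.07).
P(X=5) = C(11,5) · p^5 · (1−p)^6
= 462 · 1.6807e-06 · 0.64699 = 0.000502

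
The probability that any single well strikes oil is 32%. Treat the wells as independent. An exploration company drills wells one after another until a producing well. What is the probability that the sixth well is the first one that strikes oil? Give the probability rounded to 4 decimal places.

Geometric (trials to first success), p = 0.32.
P(Y = 6) = (1−p)^5 · p = 0.14539 · 0.32 = 0.046526

0.0465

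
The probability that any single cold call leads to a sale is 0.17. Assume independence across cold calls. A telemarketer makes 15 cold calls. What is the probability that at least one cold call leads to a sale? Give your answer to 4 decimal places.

P(at least one) = 1 − P(none) = 1 − (1 − 0.17)^15
= 1 − 0.061118 = 0.938882

0.9389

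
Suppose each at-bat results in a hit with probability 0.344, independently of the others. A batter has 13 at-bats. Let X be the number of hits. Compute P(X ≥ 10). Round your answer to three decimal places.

X ~ Binomial(13, 0.344); P(X ≥ 10) = Σ C(13,k) p^k (1−p)^(13−k) over k:
  k=10: C(13,10)·0.344^10·0.656^3 = 0.00187
  k=11: C(13,11)·0.344^11·0.656^2 = 0.00027
  k=12: C(13,12)·0.344^12·0.656^1 = 0.00002
  k=13: C(13,13)·0.344^13·0.656^0 = 0.00000
Total = 0.00217

0.002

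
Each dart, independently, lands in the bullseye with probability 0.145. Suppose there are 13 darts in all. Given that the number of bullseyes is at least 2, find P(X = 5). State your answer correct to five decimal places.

X ~ Binomial(13, 0.145). Want P(X=5 | X≥2) = P(X=5) / P(X≥2).
P(X=5) = C(13,5)·0.145^5·0.855^8 = 0.0235585
P(X≥2) = 1 − 0.1304847 − 0.2876767 = 0.5818386
Ratio = 0.0235585 / 0.5818386 = 0.0404897

0.04049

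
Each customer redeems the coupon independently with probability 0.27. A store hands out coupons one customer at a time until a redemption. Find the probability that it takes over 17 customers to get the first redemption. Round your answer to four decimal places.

0.0047

Y = number of customers to the first success; geometric, p = 0.27.
P(Y > 17) = P(first 17 all fail) = (1−p)^17 = 0.004748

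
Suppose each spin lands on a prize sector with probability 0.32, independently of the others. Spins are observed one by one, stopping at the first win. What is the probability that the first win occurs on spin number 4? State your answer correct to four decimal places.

0.1006

Geometric (trials to first success), p = 0.32.
P(Y = 4) = (1−p)^3 · p = 0.31443 · 0.32 = 0.100618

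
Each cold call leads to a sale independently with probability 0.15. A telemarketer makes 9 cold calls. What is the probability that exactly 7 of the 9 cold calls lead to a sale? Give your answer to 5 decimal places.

X ~ Binomial(n=9, p=0.15).
P(X=7) = C(9,7) · p^7 · (1−p)^2
= 36 · 1.7086e-06 · 0.7225 = 0.0000444

0.00004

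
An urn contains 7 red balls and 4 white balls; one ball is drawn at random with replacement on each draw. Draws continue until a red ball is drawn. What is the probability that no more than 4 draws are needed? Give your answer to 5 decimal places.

Y = number of draws to the first success; geometric, p = 0.636364.
P(Y ≤ 4) = 1 − (1−p)^4 = 1 − 0.0174851 = 0.9825149

0.98251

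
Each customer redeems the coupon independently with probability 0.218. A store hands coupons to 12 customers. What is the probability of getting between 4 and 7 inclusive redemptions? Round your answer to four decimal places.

X ~ Binomial(12, 0.218); P(4 ≤ X ≤ 7) = Σ C(12,k) p^k (1−p)^(12−k) over k:
  k=4: C(12,4)·0.218^4·0.782^8 = 0.156345
  k=5: C(12,5)·0.218^5·0.782^7 = 0.069736
  k=6: C(12,6)·0.218^6·0.782^6 = 0.022680
  k=7: C(12,7)·0.218^7·0.782^5 = 0.005419
Total = 0.254181

0.2542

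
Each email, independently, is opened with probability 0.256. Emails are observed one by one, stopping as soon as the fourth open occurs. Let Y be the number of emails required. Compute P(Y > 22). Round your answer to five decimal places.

Needing more than 22 emails ⇔ fewer than 4 successes in the first 22. With X ~ Binomial(22, 0.256), P(Y > 22) = P(X ≤ 3).
  k=0: C(22,0)·0.256^0·0.744^22 = 0.0014949
  k=1: C(22,1)·0.256^1·0.744^21 = 0.0113160
  k=2: C(22,2)·0.256^2·0.744^20 = 0.0408837
  k=3: C(22,3)·0.256^3·0.744^19 = 0.0937835
P(X ≤ 3) = 0.1474781

0.14748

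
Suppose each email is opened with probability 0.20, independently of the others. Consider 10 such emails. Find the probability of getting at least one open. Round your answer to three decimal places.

0.893

P(at least one) = 1 − P(none) = 1 − (1 − 0.20)^10
= 1 − 0.10737 = 0.89263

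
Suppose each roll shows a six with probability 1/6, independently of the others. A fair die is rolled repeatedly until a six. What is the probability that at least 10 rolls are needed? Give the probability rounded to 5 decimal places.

0.19381

Y = number of rolls to the first success; geometric, p = 0.166667.
P(Y > 9) = P(first 9 all fail) = (1−p)^9 = 0.1938067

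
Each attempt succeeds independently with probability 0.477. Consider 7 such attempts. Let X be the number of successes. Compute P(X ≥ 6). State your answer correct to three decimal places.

0.049

X ~ Binomial(7, 0.477); P(X ≥ 6) = Σ C(7,k) p^k (1−p)^(7−k) over k:
  k=6: C(7,6)·0.477^6·0.523^1 = 0.04312
  k=7: C(7,7)·0.477^7·0.523^0 = 0.00562
Total = 0.04874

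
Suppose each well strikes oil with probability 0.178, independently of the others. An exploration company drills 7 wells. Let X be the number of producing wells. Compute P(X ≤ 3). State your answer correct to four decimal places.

0.9778

X ~ Binomial(7, 0.178); P(X ≤ 3) = Σ C(7,k) p^k (1−p)^(7−k) over k:
  k=0: C(7,0)·0.178^0·0.822^7 = 0.253573
  k=1: C(7,1)·0.178^1·0.822^6 = 0.384370
  k=2: C(7,2)·0.178^2·0.822^5 = 0.249700
  k=3: C(7,3)·0.178^3·0.822^4 = 0.090119
Total = 0.977761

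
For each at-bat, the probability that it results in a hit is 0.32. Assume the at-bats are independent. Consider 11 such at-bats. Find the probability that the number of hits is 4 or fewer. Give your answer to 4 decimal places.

X ~ Binomial(11, 0.32); P(X ≤ 4) = Σ C(11,k) p^k (1−p)^(11−k) over k:
  k=0: C(11,0)·0.32^0·0.68^11 = 0.014375
  k=1: C(11,1)·0.32^1·0.68^10 = 0.074410
  k=2: C(11,2)·0.32^2·0.68^9 = 0.175083
  k=3: C(11,3)·0.32^3·0.68^8 = 0.247175
  k=4: C(11,4)·0.32^4·0.68^7 = 0.232636
Total = 0.743678

0.7437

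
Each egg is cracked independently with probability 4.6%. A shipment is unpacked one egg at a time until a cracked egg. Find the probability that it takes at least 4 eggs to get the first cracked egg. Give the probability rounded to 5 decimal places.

Y = number of eggs to the first success; geometric, p = 0.046.
P(Y > 3) = P(first 3 all fail) = (1−p)^3 = 0.8682507

0.86825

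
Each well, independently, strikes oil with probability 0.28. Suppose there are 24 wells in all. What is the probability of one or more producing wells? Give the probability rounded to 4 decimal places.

0.9996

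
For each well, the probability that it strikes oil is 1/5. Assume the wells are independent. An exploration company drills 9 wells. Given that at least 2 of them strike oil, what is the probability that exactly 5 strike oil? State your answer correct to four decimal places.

X ~ Binomial(9, 0.20). Want P(X=5 | X≥2) = P(X=5) / P(X≥2).
P(X=5) = C(9,5)·0.20^5·0.80^4 = 0.016515
P(X≥2) = 1 − 0.134218 − 0.301990 = 0.563792
Ratio = 0.016515 / 0.563792 = 0.029293

0.0293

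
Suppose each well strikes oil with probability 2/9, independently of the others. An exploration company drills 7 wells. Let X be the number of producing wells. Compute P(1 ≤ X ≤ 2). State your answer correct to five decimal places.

0.63953

X ~ Binomial(7, 0.222222); P(1 ≤ X ≤ 2) = Σ C(7,k) p^k (1−p)^(7−k) over k:
  k=1: C(7,1)·0.222222^1·0.777778^6 = 0.3443648
  k=2: C(7,2)·0.222222^2·0.777778^5 = 0.2951698
Total = 0.6395346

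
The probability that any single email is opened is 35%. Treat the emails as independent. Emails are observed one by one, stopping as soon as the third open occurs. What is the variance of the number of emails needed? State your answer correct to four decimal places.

Y = total emails until the third success; negative binomial with r=3, p=0.35.
Var(Y) = r(1−p)/p² = 3·0.65 / 0.35² = 15.918367

15.9184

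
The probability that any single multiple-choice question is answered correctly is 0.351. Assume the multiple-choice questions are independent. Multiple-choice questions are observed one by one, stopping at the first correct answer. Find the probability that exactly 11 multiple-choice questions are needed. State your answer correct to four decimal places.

0.0047

Geometric (trials to first success), p = 0.351.
P(Y = 11) = (1−p)^10 · p = 0.013257 · 0.351 = 0.004653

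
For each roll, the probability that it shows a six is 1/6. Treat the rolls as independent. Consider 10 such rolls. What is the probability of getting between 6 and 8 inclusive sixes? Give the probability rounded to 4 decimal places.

0.0024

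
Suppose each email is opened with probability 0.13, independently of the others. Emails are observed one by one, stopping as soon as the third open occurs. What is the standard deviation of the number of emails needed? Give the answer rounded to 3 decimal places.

12.427

Y = total emails until the third success; negative binomial with r=3, p=0.13.
SD(Y) = √[r(1−p)/p²] = √(154.43787) = 12.42730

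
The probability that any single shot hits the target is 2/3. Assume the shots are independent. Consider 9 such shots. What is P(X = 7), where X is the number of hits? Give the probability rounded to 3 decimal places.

X ~ Binomial(n=9, p=0.666667).
P(X=7) = C(9,7) · p^7 · (1−p)^2
= 36 · 0.058528 · 0.11111 = 0.23411

0.234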